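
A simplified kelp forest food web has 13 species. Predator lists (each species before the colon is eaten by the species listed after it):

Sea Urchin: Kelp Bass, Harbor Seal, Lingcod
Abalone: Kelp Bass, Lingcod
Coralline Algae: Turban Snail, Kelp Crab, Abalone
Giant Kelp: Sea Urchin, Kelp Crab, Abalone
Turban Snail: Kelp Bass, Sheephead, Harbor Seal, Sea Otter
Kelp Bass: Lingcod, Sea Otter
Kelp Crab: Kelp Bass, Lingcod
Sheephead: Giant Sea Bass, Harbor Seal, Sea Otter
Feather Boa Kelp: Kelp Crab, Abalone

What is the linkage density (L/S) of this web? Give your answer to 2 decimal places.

L/S = 1.85

There are L = 24 links among S = 13 species.
L/S = 24/13 = 1.8462 ≈ 1.85.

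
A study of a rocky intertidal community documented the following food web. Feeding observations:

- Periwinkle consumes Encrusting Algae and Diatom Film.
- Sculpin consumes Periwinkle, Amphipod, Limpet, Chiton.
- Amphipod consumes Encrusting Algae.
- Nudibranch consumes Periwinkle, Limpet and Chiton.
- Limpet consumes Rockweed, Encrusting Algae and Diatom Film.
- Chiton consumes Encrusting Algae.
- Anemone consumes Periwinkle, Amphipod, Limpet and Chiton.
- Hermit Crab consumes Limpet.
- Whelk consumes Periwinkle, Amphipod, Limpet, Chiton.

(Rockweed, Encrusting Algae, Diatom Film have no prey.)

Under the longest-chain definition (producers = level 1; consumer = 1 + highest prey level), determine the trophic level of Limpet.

Rockweed is a producer → level 1.
Limpet eats Rockweed (level 1); other prey at levels: Encrusting Algae 1, Diatom Film 1 → level 2.

Trophic level 2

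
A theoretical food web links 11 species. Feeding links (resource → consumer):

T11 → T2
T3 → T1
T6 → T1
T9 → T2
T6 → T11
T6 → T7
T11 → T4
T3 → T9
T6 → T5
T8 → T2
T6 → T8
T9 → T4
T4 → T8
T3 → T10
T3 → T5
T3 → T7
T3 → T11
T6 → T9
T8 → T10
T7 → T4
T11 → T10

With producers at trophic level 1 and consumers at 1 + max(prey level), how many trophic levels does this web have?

Producers (level 1): T3, T6.
T3 → T7 → T4 → T8 → T2 gives T2 level 5.
No species has a prey at level 5, so no species reaches level 6.

5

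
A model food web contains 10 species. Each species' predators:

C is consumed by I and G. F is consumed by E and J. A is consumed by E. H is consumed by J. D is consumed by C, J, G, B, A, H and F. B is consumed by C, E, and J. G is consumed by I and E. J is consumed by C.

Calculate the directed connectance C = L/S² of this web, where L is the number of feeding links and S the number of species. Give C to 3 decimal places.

The web has S = 10 species and L = 19 feeding links.
C = L / S² = 19 / 100 = 0.1900 ≈ 0.190.

C = 0.190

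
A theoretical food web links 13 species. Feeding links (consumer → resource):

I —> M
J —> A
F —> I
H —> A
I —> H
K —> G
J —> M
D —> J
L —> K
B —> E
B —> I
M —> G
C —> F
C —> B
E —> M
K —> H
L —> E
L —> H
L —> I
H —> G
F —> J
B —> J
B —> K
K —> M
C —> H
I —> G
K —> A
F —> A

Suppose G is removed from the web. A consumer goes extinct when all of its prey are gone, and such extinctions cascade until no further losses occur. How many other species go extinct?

Remove G.
Round 1: M (all prey gone) → extinct.
Round 2: E (all prey gone) → extinct.
No further losses. Total secondary extinctions: 2.

2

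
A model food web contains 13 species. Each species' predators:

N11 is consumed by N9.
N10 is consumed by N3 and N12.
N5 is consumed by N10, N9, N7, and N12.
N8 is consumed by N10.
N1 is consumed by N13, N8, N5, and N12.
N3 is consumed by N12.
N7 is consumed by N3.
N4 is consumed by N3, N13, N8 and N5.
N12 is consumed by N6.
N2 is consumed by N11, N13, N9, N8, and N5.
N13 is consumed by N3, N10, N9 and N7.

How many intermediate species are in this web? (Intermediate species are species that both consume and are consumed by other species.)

Intermediate species (has both prey and predators): N5, N8, N13, N11, N10, N7, N3, N12.
Count: 8.

8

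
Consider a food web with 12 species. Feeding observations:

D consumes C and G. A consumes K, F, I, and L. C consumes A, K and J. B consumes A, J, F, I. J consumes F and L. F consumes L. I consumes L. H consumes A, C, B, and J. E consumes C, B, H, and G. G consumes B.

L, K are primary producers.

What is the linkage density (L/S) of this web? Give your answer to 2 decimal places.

L/S = 2.17

There are L = 26 links among S = 12 species.
L/S = 26/12 = 2.1667 ≈ 2.17.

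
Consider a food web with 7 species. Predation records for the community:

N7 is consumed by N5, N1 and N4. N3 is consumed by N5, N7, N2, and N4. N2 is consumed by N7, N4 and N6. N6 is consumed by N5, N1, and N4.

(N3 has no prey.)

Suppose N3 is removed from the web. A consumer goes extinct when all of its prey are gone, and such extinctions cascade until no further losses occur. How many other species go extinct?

Remove N3.
Round 1: N2 (all prey gone) → extinct.
Round 2: N7 (all prey gone), N6 (all prey gone) → extinct.
Round 3: N5 (all prey gone), N4 (all prey gone), N1 (all prey gone) → extinct.
No further losses. Total secondary extinctions: 6.

6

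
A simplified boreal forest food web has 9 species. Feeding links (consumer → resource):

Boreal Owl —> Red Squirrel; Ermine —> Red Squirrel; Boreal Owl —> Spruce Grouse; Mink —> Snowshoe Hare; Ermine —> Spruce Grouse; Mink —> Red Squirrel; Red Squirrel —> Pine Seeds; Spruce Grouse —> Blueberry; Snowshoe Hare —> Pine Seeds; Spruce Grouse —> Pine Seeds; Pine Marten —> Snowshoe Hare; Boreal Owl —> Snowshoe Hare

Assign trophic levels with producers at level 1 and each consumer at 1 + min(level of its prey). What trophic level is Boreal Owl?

Trophic level 3

Pine Seeds is a producer → level 1.
Red Squirrel eats Pine Seeds → level 2.
Boreal Owl eats Red Squirrel → level 3.
No prey of Boreal Owl is below level 2, so 3 is the minimum.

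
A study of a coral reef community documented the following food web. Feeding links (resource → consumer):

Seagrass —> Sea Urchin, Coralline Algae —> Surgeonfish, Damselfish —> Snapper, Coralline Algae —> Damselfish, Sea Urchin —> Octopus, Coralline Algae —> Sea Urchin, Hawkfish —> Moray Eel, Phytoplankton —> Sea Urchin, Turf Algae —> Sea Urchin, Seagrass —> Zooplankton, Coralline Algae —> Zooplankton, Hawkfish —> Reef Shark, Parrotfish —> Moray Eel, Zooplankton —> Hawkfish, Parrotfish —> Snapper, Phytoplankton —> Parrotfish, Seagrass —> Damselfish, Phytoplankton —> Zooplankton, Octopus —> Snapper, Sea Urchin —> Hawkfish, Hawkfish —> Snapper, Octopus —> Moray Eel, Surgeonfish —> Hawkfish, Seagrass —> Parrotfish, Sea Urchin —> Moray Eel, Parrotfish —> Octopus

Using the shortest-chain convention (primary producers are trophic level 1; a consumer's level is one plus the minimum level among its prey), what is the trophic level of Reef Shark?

Trophic level 4

Coralline Algae is a producer → level 1.
Surgeonfish eats Coralline Algae → level 2.
Hawkfish eats Surgeonfish → level 3.
Reef Shark eats Hawkfish → level 4.
No prey of Reef Shark is below level 3, so 4 is the minimum.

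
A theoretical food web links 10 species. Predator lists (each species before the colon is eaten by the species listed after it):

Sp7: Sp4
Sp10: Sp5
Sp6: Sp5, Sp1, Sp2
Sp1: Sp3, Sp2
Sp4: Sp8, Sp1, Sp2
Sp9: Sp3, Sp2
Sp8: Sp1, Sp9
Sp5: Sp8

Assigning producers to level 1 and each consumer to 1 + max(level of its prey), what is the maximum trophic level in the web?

Producers (level 1): Sp6, Sp10, Sp7.
Sp7 → Sp4 → Sp8 → Sp1 → Sp3 gives Sp3 level 5.
No species has a prey at level 5, so no species reaches level 6.

5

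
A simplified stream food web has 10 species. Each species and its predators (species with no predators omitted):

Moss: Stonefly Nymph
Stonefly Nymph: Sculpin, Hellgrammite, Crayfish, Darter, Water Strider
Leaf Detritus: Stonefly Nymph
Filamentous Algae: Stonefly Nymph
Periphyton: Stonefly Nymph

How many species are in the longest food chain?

One longest chain: Periphyton → Stonefly Nymph → Sculpin.
It has 3 species and 2 links.

3 species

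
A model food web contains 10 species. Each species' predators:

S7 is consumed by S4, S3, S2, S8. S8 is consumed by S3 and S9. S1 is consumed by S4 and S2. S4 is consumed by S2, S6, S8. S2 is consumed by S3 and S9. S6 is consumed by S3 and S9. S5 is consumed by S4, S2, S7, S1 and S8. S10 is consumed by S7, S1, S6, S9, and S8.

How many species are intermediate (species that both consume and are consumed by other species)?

Intermediate species (has both prey and predators): S1, S7, S4, S8, S6, S2.
Count: 6.

6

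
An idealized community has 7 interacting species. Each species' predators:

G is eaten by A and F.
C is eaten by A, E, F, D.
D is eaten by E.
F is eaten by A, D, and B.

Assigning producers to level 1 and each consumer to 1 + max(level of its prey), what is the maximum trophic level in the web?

4

Producers (level 1): G, C.
G → F → D → E gives E level 4.
No species has a prey at level 4, so no species reaches level 5.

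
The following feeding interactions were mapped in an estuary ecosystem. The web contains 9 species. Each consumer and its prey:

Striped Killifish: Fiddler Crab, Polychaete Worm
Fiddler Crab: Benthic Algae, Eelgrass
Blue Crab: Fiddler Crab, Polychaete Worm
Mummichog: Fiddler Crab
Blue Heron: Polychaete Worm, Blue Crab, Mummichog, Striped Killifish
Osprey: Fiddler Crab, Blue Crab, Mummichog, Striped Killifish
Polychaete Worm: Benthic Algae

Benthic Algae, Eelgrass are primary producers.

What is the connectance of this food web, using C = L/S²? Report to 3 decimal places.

C = 0.198

The web has S = 9 species and L = 16 feeding links.
C = L / S² = 16 / 81 = 0.1975 ≈ 0.198.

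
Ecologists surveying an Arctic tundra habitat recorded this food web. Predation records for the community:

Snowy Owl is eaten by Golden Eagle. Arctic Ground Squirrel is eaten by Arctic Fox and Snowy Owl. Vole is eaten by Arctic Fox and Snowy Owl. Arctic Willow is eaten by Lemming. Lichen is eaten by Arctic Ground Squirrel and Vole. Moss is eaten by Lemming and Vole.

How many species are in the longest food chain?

4 species

One longest chain: Lichen → Arctic Ground Squirrel → Snowy Owl → Golden Eagle.
It has 4 species and 3 links.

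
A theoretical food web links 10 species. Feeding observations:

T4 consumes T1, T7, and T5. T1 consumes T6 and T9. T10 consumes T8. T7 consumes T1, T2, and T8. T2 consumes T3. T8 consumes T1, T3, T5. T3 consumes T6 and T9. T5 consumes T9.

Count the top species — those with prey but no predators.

2

Top species (has prey, but nothing eats it): T10, T4.
Count: 2.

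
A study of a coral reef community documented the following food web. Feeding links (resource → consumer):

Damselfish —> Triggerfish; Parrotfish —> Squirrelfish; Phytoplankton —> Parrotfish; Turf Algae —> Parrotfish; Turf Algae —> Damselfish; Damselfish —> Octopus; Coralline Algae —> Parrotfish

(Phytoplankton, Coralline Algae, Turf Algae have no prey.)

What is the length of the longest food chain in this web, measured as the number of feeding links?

2 links

One longest chain: Turf Algae → Damselfish → Triggerfish.
It has 3 species and 2 links.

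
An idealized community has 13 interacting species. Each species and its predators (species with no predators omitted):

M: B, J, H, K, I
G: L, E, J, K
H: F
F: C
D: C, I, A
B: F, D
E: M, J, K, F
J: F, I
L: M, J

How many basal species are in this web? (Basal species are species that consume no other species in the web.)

1

Basal species (no prey listed): G.
Count: 1.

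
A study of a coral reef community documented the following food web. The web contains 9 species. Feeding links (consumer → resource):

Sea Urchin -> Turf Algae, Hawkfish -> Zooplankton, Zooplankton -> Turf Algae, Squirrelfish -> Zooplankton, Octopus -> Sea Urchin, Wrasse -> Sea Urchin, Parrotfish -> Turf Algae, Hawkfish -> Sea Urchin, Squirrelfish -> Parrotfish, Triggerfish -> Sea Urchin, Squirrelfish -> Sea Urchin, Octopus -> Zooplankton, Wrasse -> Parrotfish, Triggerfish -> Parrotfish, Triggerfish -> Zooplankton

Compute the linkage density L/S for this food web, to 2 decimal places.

L/S = 1.67

There are L = 15 links among S = 9 species.
L/S = 15/9 = 1.6667 ≈ 1.67.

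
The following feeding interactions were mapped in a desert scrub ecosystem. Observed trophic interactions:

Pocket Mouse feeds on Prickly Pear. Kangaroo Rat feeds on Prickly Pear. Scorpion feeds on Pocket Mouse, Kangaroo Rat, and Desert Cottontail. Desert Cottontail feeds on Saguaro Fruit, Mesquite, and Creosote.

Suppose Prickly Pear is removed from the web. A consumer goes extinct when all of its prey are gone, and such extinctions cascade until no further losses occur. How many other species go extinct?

Remove Prickly Pear.
Round 1: Kangaroo Rat (all prey gone), Pocket Mouse (all prey gone) → extinct.
No further losses. Total secondary extinctions: 2.

2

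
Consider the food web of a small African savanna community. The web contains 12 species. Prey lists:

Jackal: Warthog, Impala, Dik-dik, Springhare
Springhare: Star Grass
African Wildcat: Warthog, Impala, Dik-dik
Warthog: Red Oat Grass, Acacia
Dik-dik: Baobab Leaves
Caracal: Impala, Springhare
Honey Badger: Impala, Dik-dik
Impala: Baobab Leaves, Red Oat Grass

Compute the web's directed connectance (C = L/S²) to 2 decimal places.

C = 0.12

The web has S = 12 species and L = 17 feeding links.
C = L / S² = 17 / 144 = 0.1181 ≈ 0.12.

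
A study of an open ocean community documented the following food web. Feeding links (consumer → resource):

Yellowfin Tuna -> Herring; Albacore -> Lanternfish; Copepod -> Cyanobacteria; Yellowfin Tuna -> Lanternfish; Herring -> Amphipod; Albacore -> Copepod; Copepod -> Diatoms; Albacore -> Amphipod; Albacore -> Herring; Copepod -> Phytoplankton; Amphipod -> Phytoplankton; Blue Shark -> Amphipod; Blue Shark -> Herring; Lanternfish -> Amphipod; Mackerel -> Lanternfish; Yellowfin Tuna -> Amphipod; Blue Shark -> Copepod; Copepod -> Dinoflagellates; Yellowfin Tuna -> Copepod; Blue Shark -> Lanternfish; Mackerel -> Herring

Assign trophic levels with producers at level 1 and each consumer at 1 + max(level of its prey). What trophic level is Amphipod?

Trophic level 2

Phytoplankton is a producer → level 1.
Amphipod eats Phytoplankton → level 2.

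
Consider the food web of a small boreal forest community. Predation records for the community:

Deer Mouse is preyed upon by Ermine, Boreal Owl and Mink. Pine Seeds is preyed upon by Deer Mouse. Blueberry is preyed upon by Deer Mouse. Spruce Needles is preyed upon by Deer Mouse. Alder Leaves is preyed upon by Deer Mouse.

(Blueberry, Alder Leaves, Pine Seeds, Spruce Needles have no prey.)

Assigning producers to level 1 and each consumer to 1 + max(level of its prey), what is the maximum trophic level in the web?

3

Producers (level 1): Blueberry, Alder Leaves, Pine Seeds, Spruce Needles.
Blueberry → Deer Mouse → Boreal Owl gives Boreal Owl level 3.
No species has a prey at level 3, so no species reaches level 4.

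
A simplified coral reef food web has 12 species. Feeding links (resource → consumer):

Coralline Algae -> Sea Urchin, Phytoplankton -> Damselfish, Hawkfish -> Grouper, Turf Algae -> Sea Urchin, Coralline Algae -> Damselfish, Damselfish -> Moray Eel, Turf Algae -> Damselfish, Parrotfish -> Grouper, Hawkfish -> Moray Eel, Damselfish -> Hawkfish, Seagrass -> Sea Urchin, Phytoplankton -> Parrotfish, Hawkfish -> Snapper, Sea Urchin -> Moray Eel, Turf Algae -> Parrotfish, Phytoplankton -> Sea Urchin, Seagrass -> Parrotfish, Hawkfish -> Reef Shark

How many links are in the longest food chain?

One longest chain: Phytoplankton → Damselfish → Hawkfish → Moray Eel.
It has 4 species and 3 links.

3 links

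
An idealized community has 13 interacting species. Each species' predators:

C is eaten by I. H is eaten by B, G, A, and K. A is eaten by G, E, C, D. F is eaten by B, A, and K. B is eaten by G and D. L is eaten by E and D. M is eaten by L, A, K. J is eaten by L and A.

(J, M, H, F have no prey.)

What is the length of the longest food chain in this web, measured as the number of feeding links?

One longest chain: J → A → C → I.
It has 4 species and 3 links.

3 links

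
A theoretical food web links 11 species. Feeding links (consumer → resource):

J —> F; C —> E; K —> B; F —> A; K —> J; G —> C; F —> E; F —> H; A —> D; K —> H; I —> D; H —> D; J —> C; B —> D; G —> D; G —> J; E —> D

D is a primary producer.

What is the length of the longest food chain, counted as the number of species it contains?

One longest chain: D → A → F → J → G.
It has 5 species and 4 links.

5 species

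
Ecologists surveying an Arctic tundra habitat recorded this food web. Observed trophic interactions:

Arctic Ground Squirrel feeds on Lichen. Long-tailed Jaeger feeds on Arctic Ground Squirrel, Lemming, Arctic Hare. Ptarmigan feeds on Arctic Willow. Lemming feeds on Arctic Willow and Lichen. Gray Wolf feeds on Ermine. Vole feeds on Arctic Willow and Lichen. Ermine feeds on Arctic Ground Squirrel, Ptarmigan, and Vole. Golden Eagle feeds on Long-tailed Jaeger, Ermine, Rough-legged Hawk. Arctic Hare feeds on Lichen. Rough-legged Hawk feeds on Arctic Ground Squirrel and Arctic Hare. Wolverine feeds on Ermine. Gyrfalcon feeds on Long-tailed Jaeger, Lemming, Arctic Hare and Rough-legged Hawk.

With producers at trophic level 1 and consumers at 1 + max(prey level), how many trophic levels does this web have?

Producers (level 1): Lichen, Arctic Willow.
Lichen → Vole → Ermine → Golden Eagle gives Golden Eagle level 4.
No species has a prey at level 4, so no species reaches level 5.

4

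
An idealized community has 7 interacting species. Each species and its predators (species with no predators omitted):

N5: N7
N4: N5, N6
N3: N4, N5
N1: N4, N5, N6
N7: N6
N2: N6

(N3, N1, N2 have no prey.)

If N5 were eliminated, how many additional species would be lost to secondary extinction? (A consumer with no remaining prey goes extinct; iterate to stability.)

1

Remove N5.
Round 1: N7 (all prey gone) → extinct.
No further losses. Total secondary extinctions: 1.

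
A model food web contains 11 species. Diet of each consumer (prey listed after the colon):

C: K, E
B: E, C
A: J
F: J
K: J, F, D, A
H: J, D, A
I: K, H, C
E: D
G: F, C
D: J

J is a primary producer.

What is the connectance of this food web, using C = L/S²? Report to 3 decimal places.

The web has S = 11 species and L = 20 feeding links.
C = L / S² = 20 / 121 = 0.1653 ≈ 0.165.

C = 0.165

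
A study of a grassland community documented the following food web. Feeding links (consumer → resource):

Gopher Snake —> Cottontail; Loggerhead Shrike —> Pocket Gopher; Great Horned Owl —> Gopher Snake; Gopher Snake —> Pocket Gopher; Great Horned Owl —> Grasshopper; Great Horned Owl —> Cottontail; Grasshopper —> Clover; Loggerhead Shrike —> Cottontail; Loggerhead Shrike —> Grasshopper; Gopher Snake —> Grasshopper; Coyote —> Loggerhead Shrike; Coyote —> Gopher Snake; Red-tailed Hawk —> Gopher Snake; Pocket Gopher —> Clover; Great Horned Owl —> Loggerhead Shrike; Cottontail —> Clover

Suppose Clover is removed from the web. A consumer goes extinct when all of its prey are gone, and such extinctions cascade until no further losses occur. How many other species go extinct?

8

Remove Clover.
Round 1: Cottontail (all prey gone), Pocket Gopher (all prey gone), Grasshopper (all prey gone) → extinct.
Round 2: Loggerhead Shrike (all prey gone), Gopher Snake (all prey gone) → extinct.
Round 3: Coyote (all prey gone), Great Horned Owl (all prey gone), Red-tailed Hawk (all prey gone) → extinct.
No further losses. Total secondary extinctions: 8.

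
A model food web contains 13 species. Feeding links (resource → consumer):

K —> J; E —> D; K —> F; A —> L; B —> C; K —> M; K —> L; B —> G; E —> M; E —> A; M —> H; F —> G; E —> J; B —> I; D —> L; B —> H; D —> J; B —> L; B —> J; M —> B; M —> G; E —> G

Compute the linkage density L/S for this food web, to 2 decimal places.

L/S = 1.69

There are L = 22 links among S = 13 species.
L/S = 22/13 = 1.6923 ≈ 1.69.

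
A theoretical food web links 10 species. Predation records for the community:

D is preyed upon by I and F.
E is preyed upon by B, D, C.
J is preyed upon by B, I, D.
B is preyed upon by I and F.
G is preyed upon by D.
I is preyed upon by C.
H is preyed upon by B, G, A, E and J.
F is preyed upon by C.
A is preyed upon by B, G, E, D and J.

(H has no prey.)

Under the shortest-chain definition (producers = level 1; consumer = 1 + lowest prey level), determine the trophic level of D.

H is a producer → level 1.
A eats H → level 2.
D eats A → level 3.
No prey of D is below level 2, so 3 is the minimum.

Trophic level 3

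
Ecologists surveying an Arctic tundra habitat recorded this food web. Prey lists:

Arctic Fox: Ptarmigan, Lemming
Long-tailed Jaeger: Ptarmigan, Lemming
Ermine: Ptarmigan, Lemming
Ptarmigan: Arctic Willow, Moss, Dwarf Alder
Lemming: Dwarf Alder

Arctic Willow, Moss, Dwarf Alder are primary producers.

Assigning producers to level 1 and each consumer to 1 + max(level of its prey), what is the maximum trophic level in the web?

3

Producers (level 1): Arctic Willow, Moss, Dwarf Alder.
Arctic Willow → Ptarmigan → Ermine gives Ermine level 3.
No species has a prey at level 3, so no species reaches level 4.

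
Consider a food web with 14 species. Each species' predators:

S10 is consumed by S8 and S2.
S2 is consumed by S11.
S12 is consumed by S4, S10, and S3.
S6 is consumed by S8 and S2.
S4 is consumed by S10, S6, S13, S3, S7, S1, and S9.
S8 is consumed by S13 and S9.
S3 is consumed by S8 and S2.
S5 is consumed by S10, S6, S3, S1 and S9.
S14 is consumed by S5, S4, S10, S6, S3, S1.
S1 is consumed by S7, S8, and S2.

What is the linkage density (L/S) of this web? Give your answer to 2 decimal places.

There are L = 33 links among S = 14 species.
L/S = 33/14 = 2.3571 ≈ 2.36.

L/S = 2.36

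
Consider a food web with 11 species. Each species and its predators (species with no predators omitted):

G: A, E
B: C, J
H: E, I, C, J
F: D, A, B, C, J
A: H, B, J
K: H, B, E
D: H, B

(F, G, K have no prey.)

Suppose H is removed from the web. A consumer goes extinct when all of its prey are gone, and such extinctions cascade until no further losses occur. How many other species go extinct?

Remove H.
Round 1: I (all prey gone) → extinct.
No further losses. Total secondary extinctions: 1.

1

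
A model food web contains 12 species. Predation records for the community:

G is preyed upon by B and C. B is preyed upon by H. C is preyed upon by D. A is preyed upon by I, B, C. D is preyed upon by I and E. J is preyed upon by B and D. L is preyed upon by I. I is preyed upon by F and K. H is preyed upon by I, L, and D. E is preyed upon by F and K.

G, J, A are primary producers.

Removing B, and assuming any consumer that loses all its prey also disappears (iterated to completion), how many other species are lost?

Remove B.
Round 1: H (all prey gone) → extinct.
Round 2: L (all prey gone) → extinct.
No further losses. Total secondary extinctions: 2.

2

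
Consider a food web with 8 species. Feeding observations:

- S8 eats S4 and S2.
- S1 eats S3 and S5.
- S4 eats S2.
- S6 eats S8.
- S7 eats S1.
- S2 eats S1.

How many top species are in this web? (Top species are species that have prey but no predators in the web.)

2

Top species (has prey, but nothing eats it): S7, S6.
Count: 2.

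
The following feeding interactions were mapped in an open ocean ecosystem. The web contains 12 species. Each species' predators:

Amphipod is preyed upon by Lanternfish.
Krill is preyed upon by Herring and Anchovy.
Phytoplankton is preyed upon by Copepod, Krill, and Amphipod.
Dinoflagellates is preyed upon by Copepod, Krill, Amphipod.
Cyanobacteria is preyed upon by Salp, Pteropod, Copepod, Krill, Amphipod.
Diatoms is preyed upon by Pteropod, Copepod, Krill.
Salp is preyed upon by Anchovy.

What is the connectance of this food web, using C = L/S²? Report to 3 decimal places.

C = 0.125

The web has S = 12 species and L = 18 feeding links.
C = L / S² = 18 / 144 = 0.1250 ≈ 0.125.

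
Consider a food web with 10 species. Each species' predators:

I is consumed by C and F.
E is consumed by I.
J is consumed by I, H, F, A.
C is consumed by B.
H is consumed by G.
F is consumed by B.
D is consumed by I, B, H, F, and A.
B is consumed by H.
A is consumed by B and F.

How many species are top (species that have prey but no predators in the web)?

Top species (has prey, but nothing eats it): G.
Count: 1.

1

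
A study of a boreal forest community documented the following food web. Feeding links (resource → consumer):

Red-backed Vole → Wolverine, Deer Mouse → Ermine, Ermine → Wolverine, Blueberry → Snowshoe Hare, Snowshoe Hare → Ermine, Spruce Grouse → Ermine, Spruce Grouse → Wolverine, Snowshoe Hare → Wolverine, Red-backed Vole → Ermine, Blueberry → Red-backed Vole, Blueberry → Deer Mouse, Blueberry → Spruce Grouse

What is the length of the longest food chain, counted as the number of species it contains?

4 species

One longest chain: Blueberry → Snowshoe Hare → Ermine → Wolverine.
It has 4 species and 3 links.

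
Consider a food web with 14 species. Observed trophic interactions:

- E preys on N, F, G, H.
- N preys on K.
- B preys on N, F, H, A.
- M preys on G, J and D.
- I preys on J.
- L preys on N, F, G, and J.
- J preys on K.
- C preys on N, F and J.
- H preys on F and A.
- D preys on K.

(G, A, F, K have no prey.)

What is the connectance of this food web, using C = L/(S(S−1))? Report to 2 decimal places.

C = 0.13

The web has S = 14 species and L = 24 feeding links.
C = L / (S(S−1)) = 24 / 182 = 0.1319 ≈ 0.13.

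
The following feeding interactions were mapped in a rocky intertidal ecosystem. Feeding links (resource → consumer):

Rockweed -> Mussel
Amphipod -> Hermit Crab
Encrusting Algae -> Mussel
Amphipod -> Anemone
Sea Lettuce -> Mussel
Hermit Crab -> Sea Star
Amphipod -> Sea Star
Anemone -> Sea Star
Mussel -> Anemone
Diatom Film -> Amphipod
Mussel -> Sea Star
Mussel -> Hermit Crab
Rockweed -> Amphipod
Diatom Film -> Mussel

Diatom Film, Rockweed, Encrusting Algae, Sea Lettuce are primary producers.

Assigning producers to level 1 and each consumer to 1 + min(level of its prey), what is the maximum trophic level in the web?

Producers (level 1): Diatom Film, Rockweed, Encrusting Algae, Sea Lettuce.
Following each consumer down to its lowest-level prey: Diatom Film → Amphipod → Anemone (levels 1 through 3).
All prey of Anemone (Amphipod 2, Mussel 2) are at level 2 or above, so Anemone is at level 1 + 2 = 3.
Every consumer has at least one prey at level 2 or below, so none exceeds level 3.

3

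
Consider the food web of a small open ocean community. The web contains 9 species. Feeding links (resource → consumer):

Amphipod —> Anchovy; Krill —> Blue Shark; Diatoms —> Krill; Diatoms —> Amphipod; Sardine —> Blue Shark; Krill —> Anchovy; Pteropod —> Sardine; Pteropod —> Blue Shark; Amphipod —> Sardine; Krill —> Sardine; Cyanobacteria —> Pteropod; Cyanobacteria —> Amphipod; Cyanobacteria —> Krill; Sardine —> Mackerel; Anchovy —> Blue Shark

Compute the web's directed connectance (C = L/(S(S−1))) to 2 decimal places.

C = 0.21

The web has S = 9 species and L = 15 feeding links.
C = L / (S(S−1)) = 15 / 72 = 0.2083 ≈ 0.21.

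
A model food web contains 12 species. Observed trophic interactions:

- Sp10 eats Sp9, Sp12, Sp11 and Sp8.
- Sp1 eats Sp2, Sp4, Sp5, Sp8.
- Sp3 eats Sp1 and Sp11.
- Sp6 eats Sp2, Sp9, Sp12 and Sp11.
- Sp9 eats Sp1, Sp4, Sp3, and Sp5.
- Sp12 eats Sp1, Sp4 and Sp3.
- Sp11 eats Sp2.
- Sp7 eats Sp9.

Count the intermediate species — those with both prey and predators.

Intermediate species (has both prey and predators): Sp1, Sp11, Sp3, Sp12, Sp9.
Count: 5.

5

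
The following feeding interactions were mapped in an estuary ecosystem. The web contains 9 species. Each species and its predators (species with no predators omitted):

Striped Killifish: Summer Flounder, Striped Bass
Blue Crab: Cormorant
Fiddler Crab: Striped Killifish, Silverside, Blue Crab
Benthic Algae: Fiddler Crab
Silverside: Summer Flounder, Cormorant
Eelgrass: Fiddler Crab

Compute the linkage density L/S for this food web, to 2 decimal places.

There are L = 10 links among S = 9 species.
L/S = 10/9 = 1.1111 ≈ 1.11.

L/S = 1.11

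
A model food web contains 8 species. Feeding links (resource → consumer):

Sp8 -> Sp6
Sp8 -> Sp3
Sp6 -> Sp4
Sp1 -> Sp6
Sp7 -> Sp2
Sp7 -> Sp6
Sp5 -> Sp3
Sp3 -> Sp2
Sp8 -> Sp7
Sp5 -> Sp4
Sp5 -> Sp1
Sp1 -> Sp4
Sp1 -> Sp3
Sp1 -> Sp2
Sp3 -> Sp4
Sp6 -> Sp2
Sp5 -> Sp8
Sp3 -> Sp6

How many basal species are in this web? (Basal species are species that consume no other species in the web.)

1

Basal species (no prey listed): Sp5.
Count: 1.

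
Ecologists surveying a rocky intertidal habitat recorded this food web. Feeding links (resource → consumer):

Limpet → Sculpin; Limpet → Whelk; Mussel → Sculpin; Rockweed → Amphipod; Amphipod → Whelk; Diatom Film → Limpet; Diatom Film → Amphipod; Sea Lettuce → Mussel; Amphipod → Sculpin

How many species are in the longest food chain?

One longest chain: Rockweed → Amphipod → Sculpin.
It has 3 species and 2 links.

3 species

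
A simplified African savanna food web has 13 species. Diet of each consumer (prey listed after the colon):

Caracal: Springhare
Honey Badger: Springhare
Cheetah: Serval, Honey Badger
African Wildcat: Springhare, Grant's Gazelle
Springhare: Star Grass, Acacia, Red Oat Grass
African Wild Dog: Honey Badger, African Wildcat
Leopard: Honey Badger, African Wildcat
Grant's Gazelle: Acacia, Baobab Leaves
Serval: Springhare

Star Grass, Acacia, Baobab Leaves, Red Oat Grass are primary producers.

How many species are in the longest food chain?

One longest chain: Star Grass → Springhare → African Wildcat → African Wild Dog.
It has 4 species and 3 links.

4 species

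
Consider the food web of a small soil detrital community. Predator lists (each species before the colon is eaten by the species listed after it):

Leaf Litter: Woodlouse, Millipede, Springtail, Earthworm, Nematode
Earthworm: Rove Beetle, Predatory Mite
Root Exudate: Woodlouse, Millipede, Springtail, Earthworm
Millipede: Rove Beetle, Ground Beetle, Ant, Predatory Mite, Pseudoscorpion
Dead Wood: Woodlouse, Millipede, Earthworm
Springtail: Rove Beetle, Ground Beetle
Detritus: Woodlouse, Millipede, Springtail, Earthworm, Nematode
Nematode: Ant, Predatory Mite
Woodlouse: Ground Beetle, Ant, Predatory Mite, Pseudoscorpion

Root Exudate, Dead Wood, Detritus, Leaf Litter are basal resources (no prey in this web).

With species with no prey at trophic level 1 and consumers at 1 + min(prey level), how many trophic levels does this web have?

Basal resources (level 1): Root Exudate, Dead Wood, Detritus, Leaf Litter.
Following each consumer down to its lowest-level prey: Detritus → Nematode → Predatory Mite (levels 1 through 3).
All prey of Predatory Mite (Nematode 2, Woodlouse 2, Millipede 2, Earthworm 2) are at level 2 or above, so Predatory Mite is at level 1 + 2 = 3.
Every consumer has at least one prey at level 2 or below, so none exceeds level 3.

3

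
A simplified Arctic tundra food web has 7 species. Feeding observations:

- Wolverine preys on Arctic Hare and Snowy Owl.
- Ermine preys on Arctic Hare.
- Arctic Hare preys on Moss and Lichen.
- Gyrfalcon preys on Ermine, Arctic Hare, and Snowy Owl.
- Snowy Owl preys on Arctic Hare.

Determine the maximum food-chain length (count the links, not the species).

One longest chain: Lichen → Arctic Hare → Ermine → Gyrfalcon.
It has 4 species and 3 links.

3 links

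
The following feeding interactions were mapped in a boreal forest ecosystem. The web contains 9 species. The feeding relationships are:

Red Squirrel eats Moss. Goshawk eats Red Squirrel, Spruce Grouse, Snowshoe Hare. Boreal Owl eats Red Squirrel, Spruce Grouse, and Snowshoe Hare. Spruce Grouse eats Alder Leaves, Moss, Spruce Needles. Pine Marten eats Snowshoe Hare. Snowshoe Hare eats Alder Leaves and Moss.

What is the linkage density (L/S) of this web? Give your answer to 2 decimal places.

L/S = 1.44

There are L = 13 links among S = 9 species.
L/S = 13/9 = 1.4444 ≈ 1.44.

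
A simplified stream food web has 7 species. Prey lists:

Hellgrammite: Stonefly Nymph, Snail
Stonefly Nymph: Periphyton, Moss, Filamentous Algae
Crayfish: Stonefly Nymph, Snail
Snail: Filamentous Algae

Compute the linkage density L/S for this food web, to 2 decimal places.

There are L = 8 links among S = 7 species.
L/S = 8/7 = 1.1429 ≈ 1.14.

L/S = 1.14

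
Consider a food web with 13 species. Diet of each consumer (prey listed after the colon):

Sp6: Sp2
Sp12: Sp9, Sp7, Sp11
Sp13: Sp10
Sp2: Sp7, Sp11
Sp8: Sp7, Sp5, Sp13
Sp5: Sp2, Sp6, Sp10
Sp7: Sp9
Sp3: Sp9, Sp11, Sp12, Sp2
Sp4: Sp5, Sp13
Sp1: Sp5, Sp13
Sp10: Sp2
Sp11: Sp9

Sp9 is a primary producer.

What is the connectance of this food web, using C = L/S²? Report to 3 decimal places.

C = 0.142

The web has S = 13 species and L = 24 feeding links.
C = L / S² = 24 / 169 = 0.1420 ≈ 0.142.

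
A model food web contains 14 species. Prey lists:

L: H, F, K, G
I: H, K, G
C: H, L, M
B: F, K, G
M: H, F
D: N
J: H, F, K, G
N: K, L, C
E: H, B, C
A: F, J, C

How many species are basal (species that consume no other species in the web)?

4

Basal species (no prey listed): H, F, K, G.
Count: 4.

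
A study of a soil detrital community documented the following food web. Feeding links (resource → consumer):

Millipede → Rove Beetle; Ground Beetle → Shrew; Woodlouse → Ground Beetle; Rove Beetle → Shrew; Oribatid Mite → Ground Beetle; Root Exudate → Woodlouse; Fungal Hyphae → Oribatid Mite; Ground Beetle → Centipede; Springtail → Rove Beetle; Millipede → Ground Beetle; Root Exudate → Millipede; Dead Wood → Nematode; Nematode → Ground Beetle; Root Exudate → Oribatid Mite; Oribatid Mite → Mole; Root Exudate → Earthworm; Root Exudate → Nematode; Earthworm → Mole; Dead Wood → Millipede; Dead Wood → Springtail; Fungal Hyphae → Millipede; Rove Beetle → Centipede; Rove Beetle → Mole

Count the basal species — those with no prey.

3

Basal species (no prey listed): Dead Wood, Root Exudate, Fungal Hyphae.
Count: 3.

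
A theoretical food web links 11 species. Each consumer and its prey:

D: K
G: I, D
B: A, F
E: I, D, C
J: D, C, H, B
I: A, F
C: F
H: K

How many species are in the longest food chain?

3 species

One longest chain: A → I → G.
It has 3 species and 2 links.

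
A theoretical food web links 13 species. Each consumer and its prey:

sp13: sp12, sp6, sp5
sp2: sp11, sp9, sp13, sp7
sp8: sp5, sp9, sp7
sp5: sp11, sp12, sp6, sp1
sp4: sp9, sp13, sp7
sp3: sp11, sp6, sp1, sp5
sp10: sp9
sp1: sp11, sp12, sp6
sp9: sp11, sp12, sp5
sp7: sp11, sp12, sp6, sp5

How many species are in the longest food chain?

5 species

One longest chain: sp11 → sp1 → sp5 → sp7 → sp2.
It has 5 species and 4 links.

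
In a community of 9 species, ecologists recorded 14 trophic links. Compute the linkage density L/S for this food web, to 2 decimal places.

There are L = 14 links among S = 9 species.
L/S = 14/9 = 1.5556 ≈ 1.56.

L/S = 1.56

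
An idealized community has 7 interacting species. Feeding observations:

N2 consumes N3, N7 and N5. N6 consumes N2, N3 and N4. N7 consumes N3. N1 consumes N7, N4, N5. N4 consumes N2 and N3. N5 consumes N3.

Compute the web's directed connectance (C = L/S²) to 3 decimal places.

C = 0.265

The web has S = 7 species and L = 13 feeding links.
C = L / S² = 13 / 49 = 0.2653 ≈ 0.265.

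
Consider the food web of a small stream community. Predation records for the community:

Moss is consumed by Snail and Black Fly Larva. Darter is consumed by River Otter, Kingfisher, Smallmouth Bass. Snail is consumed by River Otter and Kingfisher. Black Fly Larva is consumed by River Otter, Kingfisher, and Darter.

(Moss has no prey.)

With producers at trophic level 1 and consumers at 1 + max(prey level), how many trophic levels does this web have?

Producers (level 1): Moss.
Moss → Black Fly Larva → Darter → Kingfisher gives Kingfisher level 4.
No species has a prey at level 4, so no species reaches level 5.

4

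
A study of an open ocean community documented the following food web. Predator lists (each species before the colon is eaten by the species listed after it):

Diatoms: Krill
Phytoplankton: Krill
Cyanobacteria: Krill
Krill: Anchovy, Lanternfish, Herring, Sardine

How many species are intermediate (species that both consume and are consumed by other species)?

1

Intermediate species (has both prey and predators): Krill.
Count: 1.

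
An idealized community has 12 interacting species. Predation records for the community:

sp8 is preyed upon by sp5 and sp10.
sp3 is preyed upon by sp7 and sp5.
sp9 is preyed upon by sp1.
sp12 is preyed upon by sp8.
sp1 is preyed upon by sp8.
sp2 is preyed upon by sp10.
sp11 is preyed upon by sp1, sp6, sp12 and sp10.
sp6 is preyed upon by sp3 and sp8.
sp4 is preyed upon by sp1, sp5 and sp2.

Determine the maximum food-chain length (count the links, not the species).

One longest chain: sp11 → sp6 → sp3 → sp7.
It has 4 species and 3 links.

3 links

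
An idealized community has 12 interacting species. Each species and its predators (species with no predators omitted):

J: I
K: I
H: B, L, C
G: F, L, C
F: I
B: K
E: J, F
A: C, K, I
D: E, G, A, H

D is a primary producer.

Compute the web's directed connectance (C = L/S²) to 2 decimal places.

C = 0.13

The web has S = 12 species and L = 19 feeding links.
C = L / S² = 19 / 144 = 0.1319 ≈ 0.13.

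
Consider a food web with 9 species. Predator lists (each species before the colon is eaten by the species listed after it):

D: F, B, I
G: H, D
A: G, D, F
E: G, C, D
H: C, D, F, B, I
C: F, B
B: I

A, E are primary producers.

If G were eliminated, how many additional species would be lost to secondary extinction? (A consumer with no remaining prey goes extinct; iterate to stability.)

Remove G.
Round 1: H (all prey gone) → extinct.
No further losses. Total secondary extinctions: 1.

1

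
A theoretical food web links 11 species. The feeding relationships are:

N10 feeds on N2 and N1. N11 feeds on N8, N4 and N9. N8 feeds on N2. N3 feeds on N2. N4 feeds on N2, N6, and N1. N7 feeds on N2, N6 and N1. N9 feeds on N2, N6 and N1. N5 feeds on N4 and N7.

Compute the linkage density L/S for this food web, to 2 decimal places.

L/S = 1.64

There are L = 18 links among S = 11 species.
L/S = 18/11 = 1.6364 ≈ 1.64.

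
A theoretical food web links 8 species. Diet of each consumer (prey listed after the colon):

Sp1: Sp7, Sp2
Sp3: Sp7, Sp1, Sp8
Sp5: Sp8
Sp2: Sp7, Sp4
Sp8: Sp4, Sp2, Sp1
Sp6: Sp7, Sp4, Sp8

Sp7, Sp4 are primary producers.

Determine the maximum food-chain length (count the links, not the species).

One longest chain: Sp7 → Sp2 → Sp1 → Sp8 → Sp3.
It has 5 species and 4 links.

4 links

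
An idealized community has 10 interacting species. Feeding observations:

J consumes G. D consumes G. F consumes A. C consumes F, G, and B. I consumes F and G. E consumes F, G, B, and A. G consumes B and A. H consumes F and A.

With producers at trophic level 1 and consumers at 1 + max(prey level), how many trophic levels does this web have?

3

Producers (level 1): B, A.
A → F → H gives H level 3.
No species has a prey at level 3, so no species reaches level 4.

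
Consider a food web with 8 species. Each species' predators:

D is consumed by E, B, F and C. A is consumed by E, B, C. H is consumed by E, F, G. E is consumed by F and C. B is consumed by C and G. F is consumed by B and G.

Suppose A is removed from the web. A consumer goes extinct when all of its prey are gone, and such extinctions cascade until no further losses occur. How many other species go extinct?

0

Remove A.
Every predator of it retains at least one other prey: E still has D, H; B still has D, F; C still has D, E, B.
No consumer loses all prey, so no secondary extinctions occur.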